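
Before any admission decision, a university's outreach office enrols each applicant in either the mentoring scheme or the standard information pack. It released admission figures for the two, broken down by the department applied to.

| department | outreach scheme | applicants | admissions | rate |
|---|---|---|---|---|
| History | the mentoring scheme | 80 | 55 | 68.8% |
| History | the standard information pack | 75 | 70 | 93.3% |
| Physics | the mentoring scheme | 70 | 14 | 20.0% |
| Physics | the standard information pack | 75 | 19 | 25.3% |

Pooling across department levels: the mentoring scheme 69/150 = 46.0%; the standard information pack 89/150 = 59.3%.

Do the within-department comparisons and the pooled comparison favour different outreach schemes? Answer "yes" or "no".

Within each department level (History 68.8% vs 93.3%; Physics 20.0% vs 25.3%), the standard information pack has the higher rate every time. Pooled: 46.0% vs 59.3% — the standard information pack has the higher rate overall. They agree.

no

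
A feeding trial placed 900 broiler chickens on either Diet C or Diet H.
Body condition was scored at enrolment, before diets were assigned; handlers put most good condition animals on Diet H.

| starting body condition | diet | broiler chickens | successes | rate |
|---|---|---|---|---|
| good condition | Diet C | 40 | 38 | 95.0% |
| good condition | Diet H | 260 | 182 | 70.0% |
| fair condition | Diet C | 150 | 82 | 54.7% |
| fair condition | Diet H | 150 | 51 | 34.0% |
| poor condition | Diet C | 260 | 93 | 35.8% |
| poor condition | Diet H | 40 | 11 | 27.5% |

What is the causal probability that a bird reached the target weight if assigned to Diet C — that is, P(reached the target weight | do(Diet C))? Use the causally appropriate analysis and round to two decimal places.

Since starting body condition is a pre-existing factor (not a product of the diet) and it affects the outcome on its own, it is a confounder. The stratified rates, not the pooled rate, identify the causal effect.
Standardising Diet C to the population starting body condition mix: 0.333·38/40 + 0.333·82/150 + 0.333·93/260 = 0.618.

0.62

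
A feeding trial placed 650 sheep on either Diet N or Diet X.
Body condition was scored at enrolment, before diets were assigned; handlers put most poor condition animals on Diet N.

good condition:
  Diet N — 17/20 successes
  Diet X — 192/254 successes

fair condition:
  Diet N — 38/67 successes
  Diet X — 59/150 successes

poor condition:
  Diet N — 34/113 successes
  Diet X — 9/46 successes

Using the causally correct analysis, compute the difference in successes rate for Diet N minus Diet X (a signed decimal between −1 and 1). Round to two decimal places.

+0.12

The imbalance in starting body condition arose from how sheep were allocated, not from anything the diet did; and starting body condition independently affects the outcome. The pooled gap is confounded — condition on starting body condition.
Adjusting over the population distribution of starting body condition: 0.422·(0.850−0.756) + 0.334·(0.567−0.393) + 0.245·(0.301−0.196) = +0.123.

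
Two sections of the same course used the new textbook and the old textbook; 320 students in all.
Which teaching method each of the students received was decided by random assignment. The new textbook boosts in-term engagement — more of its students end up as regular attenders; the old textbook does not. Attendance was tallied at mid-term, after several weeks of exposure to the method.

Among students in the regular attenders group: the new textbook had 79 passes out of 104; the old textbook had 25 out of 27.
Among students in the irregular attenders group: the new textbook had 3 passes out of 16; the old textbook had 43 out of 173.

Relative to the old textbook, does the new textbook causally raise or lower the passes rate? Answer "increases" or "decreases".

increases

The mid-term attendance-specific comparison favours the old textbook throughout, but the pooled figures favour the new textbook. The question is whether to condition on mid-term attendance.
Mid-term attendance lies on the pathway teaching method → mid-term attendance → outcome, so adjusting for it blocks the indirect effect. For the total causal effect of teaching method, use the unadjusted pooled rates.
Pooled: the new textbook 68.3% vs the old textbook 34.0%; the new textbook is higher overall.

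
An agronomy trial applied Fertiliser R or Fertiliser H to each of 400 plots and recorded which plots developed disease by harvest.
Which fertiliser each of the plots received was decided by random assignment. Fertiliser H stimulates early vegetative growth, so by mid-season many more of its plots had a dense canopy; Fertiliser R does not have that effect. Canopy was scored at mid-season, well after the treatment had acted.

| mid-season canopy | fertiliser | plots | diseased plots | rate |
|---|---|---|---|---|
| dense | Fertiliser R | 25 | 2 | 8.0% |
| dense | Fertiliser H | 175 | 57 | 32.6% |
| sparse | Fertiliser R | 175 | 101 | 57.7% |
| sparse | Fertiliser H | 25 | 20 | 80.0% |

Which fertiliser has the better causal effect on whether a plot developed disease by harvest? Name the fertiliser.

Fertiliser H

The stratified and pooled comparisons disagree (Fertiliser R wins within each mid-season canopy; Fertiliser H wins overall), so the answer turns on the causal role of mid-season canopy.
Mid-season canopy here is a post-treatment variable shaped by the fertiliser; conditioning on it would introduce bias rather than remove it. The overall comparison is the causal one.
Pooled: Fertiliser R 51.5% vs Fertiliser H 38.5%; Fertiliser H is lower overall.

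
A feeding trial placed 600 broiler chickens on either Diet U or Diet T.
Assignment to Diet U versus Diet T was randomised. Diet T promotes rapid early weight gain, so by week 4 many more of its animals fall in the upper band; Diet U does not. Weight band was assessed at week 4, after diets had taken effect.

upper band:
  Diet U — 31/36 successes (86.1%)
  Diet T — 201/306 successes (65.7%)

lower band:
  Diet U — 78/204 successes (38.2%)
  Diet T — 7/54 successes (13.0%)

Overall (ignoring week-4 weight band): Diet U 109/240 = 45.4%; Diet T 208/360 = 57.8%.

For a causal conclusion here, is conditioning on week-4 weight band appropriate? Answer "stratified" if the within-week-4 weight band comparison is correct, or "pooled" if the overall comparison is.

pooled

Week-4 weight band here is a post-treatment variable shaped by the diet; conditioning on it would introduce bias rather than remove it. The overall comparison is the causal one.
Pooled: Diet U 45.4% vs Diet T 57.8%; Diet T is higher overall.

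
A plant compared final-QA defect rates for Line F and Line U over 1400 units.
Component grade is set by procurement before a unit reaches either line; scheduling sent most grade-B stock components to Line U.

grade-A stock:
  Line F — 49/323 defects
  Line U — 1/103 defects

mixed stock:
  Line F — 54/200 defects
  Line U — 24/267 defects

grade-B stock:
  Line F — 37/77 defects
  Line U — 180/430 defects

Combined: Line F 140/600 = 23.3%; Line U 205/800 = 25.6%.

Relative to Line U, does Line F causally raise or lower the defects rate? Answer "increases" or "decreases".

increases

The component grade-specific comparison favours Line U throughout, but the pooled figures favour Line F. The question is whether to condition on component grade.
Since component grade is a pre-existing factor (not a product of the line) and it affects the outcome on its own, it is a confounder. The stratified rates, not the pooled rate, identify the causal effect.
Within each level — grade-A stock: 15.2% vs 1.0%; mixed stock: 27.0% vs 9.0%; grade-B stock: 48.1% vs 41.9% — Line U is lower every time.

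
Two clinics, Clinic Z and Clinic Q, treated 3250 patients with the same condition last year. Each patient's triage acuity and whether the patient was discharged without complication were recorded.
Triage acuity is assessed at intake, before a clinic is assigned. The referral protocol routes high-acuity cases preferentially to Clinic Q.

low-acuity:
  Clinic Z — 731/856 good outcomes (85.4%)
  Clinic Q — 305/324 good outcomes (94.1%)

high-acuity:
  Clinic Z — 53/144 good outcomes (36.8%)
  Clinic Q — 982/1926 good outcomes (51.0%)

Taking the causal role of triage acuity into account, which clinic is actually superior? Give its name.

Clinic Q

Within every triage acuity level Clinic Q has the higher rate, yet pooled Clinic Z does — Simpson's reversal.
The imbalance in triage acuity arose from how patients were allocated, not from anything the clinic did; and triage acuity independently affects the outcome. The pooled gap is confounded — condition on triage acuity.
Within each level — low-acuity: 85.4% vs 94.1%; high-acuity: 36.8% vs 51.0% — Clinic Q is higher every time.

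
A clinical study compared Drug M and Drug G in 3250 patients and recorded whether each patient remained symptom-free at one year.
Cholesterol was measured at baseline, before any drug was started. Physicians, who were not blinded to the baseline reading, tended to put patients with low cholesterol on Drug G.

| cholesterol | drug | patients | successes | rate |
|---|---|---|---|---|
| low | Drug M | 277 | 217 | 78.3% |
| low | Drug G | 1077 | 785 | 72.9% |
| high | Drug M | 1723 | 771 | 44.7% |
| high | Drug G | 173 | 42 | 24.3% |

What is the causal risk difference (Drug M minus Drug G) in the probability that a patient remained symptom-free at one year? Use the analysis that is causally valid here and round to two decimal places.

Cholesterol is set before the drug has any effect — it is not caused by the drug — and it independently drives the outcome. That makes it a confounder, so the causal comparison is within cholesterol levels.
Adjusting over the population distribution of cholesterol: 0.417·(0.783−0.729) + 0.583·(0.447−0.243) = +0.142.

+0.14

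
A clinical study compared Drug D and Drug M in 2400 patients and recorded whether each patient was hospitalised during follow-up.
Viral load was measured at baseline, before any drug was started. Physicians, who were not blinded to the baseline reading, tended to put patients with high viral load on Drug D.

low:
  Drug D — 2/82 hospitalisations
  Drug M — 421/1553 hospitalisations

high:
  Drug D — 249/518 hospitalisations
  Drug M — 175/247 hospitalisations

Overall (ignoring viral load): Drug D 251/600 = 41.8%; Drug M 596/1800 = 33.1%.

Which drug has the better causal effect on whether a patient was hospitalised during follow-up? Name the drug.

Within every viral load level Drug D has the lower rate, yet pooled Drug M does — Simpson's reversal.
The imbalance in viral load arose from how patients were allocated, not from anything the drug did; and viral load independently affects the outcome. The pooled gap is confounded — condition on viral load.
Within each level — low: 2.4% vs 27.1%; high: 48.1% vs 70.9% — Drug D is lower every time.

Drug D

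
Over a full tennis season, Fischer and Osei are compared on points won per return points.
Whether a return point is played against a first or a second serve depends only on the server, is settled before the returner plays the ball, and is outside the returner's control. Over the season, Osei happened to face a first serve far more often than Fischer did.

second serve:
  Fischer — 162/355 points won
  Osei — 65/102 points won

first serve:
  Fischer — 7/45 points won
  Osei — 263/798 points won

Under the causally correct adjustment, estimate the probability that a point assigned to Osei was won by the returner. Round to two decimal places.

0.44

The stratified and pooled comparisons disagree (Osei wins within each serve type; Fischer wins overall), so the answer turns on the causal role of serve type.
The imbalance in serve type arose from how return points were allocated, not from anything the player did; and serve type independently affects the outcome. The pooled gap is confounded — condition on serve type.
Standardising Osei to the population serve type mix: 0.352·65/102 + 0.648·263/798 = 0.438.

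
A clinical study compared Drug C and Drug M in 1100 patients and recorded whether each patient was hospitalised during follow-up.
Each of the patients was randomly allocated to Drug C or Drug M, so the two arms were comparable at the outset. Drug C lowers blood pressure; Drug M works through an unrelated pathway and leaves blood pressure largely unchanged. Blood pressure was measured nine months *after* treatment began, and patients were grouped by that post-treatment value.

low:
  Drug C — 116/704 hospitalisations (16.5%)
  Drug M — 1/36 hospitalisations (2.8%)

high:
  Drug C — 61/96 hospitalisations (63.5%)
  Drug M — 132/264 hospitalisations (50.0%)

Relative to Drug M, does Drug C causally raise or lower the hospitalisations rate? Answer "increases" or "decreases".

decreases

Drug M is lower inside every blood pressure stratum but Drug C is lower in aggregate. Whether to stratify depends on how blood pressure relates to the drug.
Blood pressure lies on the pathway drug → blood pressure → outcome, so adjusting for it blocks the indirect effect. For the total causal effect of drug, use the unadjusted pooled rates.
Pooled: Drug C 22.1% vs Drug M 44.3%; Drug C is lower overall.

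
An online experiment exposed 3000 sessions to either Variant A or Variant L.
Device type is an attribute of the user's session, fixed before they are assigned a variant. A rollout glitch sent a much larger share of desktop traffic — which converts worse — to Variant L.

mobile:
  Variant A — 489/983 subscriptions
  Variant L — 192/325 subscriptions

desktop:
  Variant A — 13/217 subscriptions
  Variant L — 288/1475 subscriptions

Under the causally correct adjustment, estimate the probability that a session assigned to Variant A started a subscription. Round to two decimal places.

Variant L is higher inside every device type stratum but Variant A is higher in aggregate. Whether to stratify depends on how device type relates to the variant.
Device type differs across variants for reasons unrelated to any effect of the variant itself, and it separately predicts the outcome — a classic confounder. We must compare within device type levels.
Standardising Variant A to the population device type mix: 0.436·489/983 + 0.564·13/217 = 0.251.

0.25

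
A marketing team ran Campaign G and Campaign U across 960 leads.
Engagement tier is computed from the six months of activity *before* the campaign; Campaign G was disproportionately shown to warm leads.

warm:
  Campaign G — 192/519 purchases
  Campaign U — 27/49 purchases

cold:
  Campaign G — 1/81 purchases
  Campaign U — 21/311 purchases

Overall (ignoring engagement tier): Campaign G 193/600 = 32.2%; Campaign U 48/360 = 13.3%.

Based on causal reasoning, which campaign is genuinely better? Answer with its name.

Campaign U

Engagement tier differs across campaigns for reasons unrelated to any effect of the campaign itself, and it separately predicts the outcome — a classic confounder. We must compare within engagement tier levels.
Within each level — warm: 37.0% vs 55.1%; cold: 1.2% vs 6.8% — Campaign U is higher every time.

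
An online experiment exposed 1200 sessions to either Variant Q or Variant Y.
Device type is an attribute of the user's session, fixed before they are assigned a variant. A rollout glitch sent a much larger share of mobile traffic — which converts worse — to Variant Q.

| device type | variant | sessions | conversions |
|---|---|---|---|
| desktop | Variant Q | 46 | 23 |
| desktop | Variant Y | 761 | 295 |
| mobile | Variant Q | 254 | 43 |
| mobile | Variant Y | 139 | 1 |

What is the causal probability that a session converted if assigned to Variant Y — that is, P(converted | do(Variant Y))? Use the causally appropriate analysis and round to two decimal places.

The device type-specific comparison favours Variant Q throughout, but the pooled figures favour Variant Y. The question is whether to condition on device type.
Device type differs across variants for reasons unrelated to any effect of the variant itself, and it separately predicts the outcome — a classic confounder. We must compare within device type levels.
Standardising Variant Y to the population device type mix: 0.672·295/761 + 0.328·1/139 = 0.263.

0.26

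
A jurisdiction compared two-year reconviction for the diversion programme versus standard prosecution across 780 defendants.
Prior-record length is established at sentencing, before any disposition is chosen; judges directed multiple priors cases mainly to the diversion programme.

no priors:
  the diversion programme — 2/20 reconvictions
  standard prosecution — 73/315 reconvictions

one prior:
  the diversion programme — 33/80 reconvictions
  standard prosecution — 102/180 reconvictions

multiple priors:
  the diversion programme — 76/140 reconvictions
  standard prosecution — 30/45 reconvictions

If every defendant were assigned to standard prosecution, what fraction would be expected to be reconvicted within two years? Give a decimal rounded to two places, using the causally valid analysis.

the diversion programme is lower inside every prior-record length stratum but standard prosecution is lower in aggregate. Whether to stratify depends on how prior-record length relates to the disposition.
Prior-record length is set before the disposition has any effect — it is not caused by the disposition — and it independently drives the outcome. That makes it a confounder, so the causal comparison is within prior-record length levels.
Standardising standard prosecution to the population prior-record length mix: 0.429·73/315 + 0.333·102/180 + 0.237·30/45 = 0.447.

0.45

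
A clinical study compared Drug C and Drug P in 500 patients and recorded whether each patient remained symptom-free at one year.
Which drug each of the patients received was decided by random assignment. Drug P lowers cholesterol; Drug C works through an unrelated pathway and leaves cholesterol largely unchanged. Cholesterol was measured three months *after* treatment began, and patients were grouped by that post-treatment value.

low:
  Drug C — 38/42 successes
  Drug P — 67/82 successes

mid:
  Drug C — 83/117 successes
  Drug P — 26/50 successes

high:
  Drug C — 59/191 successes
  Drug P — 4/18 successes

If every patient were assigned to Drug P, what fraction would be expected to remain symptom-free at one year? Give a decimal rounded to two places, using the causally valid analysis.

The stratified and pooled comparisons disagree (Drug C wins within each cholesterol; Drug P wins overall), so the answer turns on the causal role of cholesterol.
Because the drug influences cholesterol, cholesterol is a post-treatment mediator, not a confounder. Stratifying on it would bias the estimate; the causal effect is the crude pooled difference.
So P(outcome | do(Drug P)) is just the pooled rate for Drug P: 97/150 = 0.647.

0.65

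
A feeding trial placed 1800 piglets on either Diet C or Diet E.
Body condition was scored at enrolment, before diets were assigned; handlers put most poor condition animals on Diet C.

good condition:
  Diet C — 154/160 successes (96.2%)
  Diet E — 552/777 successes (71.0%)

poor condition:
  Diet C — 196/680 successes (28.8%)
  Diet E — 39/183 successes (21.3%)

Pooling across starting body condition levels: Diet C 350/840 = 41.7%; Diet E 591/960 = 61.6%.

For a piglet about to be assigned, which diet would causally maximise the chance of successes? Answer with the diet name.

Diet C

Here starting body condition is a common cause — it drives both which diet a case falls under and the outcome. The crude comparison mixes populations; the stratum-specific rates are the causally relevant ones.
Within each level — good condition: 96.2% vs 71.0%; poor condition: 28.8% vs 21.3% — Diet C is higher every time.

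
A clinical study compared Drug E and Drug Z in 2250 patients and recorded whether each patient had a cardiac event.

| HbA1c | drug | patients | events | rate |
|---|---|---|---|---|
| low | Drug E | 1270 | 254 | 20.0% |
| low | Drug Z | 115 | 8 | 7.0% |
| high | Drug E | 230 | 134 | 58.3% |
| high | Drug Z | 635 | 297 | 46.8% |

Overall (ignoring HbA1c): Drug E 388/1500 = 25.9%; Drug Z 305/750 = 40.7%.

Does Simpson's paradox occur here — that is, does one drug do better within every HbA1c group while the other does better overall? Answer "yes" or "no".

Within each HbA1c level (low 20.0% vs 7.0%; high 58.3% vs 46.8%), Drug Z has the lower rate every time. Pooled: 25.9% vs 40.7% — Drug E has the lower rate overall. The two comparisons disagree.

yes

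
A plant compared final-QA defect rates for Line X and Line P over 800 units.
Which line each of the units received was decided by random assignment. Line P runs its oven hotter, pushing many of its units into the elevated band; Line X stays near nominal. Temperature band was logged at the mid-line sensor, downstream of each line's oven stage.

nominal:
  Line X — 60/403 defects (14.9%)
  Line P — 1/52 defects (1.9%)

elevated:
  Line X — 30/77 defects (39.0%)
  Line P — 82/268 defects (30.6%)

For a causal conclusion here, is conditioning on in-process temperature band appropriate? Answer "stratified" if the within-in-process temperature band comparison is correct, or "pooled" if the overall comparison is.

pooled

Line P is lower inside every in-process temperature band stratum but Line X is lower in aggregate. Whether to stratify depends on how in-process temperature band relates to the line.
In-process temperature band here is a post-treatment variable shaped by the line; conditioning on it would introduce bias rather than remove it. The overall comparison is the causal one.
Pooled: Line X 18.8% vs Line P 25.9%; Line X is lower overall.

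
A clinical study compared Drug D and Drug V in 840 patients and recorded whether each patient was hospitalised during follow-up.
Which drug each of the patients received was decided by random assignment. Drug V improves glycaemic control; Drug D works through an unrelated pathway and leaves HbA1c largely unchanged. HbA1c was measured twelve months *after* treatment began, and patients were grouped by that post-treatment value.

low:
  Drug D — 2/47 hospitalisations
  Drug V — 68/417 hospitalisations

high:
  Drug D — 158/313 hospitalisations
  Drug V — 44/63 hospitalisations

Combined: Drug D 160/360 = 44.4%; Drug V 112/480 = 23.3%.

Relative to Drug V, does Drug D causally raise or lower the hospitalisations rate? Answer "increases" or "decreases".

The distribution of HbA1c is itself part of what the drug does — it is an intermediate outcome. Holding it fixed would remove that part of the effect; the total effect is the pooled difference.
Pooled: Drug D 44.4% vs Drug V 23.3%; Drug V is lower overall.

increases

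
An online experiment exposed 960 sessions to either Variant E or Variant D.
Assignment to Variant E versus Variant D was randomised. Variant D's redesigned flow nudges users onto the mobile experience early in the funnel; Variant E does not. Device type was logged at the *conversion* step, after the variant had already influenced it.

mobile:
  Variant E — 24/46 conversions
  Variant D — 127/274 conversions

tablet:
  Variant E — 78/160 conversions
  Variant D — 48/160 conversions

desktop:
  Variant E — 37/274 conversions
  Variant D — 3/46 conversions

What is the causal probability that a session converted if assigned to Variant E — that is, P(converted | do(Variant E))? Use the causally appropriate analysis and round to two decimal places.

0.29

The device type-specific comparison favours Variant E throughout, but the pooled figures favour Variant D. The question is whether to condition on device type.
The distribution of device type is itself part of what the variant does — it is an intermediate outcome. Holding it fixed would remove that part of the effect; the total effect is the pooled difference.
So P(outcome | do(Variant E)) is just the pooled rate for Variant E: 139/480 = 0.290.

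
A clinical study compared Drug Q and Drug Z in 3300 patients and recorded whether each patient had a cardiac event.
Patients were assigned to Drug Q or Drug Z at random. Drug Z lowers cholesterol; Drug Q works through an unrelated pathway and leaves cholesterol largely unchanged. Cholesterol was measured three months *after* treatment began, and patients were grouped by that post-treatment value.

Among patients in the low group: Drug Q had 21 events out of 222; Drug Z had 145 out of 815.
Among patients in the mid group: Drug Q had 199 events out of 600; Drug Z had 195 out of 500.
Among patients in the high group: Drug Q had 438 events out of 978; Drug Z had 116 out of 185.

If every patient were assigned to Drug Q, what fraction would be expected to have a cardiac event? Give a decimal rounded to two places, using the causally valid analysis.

0.37

Within every cholesterol level Drug Q has the lower rate, yet pooled Drug Z does — Simpson's reversal.
The distribution of cholesterol is itself part of what the drug does — it is an intermediate outcome. Holding it fixed would remove that part of the effect; the total effect is the pooled difference.
So P(outcome | do(Drug Q)) is just the pooled rate for Drug Q: 658/1800 = 0.366.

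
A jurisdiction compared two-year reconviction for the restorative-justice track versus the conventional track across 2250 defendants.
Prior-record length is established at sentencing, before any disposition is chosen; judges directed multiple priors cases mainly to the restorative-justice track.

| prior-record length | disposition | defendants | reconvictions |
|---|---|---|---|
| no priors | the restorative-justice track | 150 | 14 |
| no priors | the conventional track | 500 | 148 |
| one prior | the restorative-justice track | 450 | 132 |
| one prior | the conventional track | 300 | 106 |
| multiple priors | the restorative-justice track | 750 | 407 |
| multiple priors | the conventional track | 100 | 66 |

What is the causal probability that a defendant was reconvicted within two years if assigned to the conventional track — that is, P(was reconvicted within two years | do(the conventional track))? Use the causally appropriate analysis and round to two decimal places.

0.45

The prior-record length-specific comparison favours the restorative-justice track throughout, but the pooled figures favour the conventional track. The question is whether to condition on prior-record length.
Prior-record length satisfies the back-door criterion: it is not a descendant of the disposition, and it blocks the spurious path from disposition to outcome. Adjusting for it (i.e., using the within-prior-record length rates) gives the causal effect.
Standardising the conventional track to the population prior-record length mix: 0.289·148/500 + 0.333·106/300 + 0.378·66/100 = 0.453.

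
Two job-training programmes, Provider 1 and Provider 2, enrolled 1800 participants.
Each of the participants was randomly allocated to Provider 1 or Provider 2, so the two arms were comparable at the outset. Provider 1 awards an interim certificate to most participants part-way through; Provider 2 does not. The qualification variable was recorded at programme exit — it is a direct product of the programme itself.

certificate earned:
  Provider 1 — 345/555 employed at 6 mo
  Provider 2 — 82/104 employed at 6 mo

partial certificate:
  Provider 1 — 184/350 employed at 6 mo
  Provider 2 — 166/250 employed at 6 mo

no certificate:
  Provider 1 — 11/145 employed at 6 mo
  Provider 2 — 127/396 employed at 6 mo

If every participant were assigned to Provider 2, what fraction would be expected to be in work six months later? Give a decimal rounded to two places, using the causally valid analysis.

0.50

The qualification attained during the programme-specific comparison favours Provider 2 throughout, but the pooled figures favour Provider 1. The question is whether to condition on qualification attained during the programme.
Because the programme influences qualification attained during the programme, qualification attained during the programme is a post-treatment mediator, not a confounder. Stratifying on it would bias the estimate; the causal effect is the crude pooled difference.
So P(outcome | do(Provider 2)) is just the pooled rate for Provider 2: 375/750 = 0.500.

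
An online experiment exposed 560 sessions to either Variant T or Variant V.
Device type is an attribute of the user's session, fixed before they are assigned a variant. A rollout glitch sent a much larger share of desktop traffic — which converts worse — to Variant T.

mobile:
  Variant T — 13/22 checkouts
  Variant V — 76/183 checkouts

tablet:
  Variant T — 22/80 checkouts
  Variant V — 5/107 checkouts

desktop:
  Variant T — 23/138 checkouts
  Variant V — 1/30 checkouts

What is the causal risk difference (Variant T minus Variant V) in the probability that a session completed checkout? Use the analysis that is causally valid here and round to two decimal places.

Here device type is a common cause — it drives both which variant a case falls under and the outcome. The crude comparison mixes populations; the stratum-specific rates are the causally relevant ones.
Adjusting over the population distribution of device type: 0.366·(0.591−0.415) + 0.334·(0.275−0.047) + 0.300·(0.167−0.033) = +0.181.

+0.18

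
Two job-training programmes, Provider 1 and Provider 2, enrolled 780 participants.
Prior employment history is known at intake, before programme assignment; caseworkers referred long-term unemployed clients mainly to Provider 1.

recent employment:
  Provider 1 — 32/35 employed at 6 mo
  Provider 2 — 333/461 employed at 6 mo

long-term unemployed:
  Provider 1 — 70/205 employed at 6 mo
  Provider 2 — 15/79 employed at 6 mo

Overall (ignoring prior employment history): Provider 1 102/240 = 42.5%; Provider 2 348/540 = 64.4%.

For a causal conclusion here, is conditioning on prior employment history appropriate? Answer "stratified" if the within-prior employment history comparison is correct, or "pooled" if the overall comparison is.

stratified

The imbalance in prior employment history arose from how participants were allocated, not from anything the programme did; and prior employment history independently affects the outcome. The pooled gap is confounded — condition on prior employment history.
Within each level — recent employment: 91.4% vs 72.2%; long-term unemployed: 34.1% vs 19.0% — Provider 1 is higher every time.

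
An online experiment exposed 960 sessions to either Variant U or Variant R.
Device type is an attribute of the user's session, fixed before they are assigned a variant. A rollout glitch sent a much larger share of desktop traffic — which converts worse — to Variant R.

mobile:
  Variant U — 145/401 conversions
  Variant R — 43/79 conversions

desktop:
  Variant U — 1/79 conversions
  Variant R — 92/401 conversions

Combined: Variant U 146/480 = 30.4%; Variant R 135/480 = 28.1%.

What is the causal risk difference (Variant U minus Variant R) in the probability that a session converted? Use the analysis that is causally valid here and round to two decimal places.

-0.20

The stratified and pooled comparisons disagree (Variant R wins within each device type; Variant U wins overall), so the answer turns on the causal role of device type.
Device type differs across variants for reasons unrelated to any effect of the variant itself, and it separately predicts the outcome — a classic confounder. We must compare within device type levels.
Adjusting over the population distribution of device type: 0.500·(0.362−0.544) + 0.500·(0.013−0.229) = -0.200.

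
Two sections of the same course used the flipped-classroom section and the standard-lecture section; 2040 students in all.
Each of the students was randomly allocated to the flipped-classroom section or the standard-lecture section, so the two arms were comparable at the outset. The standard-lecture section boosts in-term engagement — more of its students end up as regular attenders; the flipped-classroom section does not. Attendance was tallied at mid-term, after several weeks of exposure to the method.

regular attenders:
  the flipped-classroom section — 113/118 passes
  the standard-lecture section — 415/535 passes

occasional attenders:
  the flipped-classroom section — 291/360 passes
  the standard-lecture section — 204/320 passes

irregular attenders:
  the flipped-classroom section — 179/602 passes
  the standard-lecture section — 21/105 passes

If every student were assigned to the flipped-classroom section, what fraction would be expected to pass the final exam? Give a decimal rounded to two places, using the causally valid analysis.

the flipped-classroom section is higher inside every mid-term attendance stratum but the standard-lecture section is higher in aggregate. Whether to stratify depends on how mid-term attendance relates to the teaching method.
Because the teaching method influences mid-term attendance, mid-term attendance is a post-treatment mediator, not a confounder. Stratifying on it would bias the estimate; the causal effect is the crude pooled difference.
So P(outcome | do(the flipped-classroom section)) is just the pooled rate for the flipped-classroom section: 583/1080 = 0.540.

0.54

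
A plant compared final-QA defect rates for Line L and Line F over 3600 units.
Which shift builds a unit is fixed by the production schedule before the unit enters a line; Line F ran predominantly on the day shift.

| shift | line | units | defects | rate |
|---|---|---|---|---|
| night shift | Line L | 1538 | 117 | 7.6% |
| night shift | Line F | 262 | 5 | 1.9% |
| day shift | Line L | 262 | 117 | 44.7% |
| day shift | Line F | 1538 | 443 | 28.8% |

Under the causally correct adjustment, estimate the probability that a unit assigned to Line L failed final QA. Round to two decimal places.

The imbalance in shift arose from how units were allocated, not from anything the line did; and shift independently affects the outcome. The pooled gap is confounded — condition on shift.
Standardising Line L to the population shift mix: 0.500·117/1538 + 0.500·117/262 = 0.261.

0.26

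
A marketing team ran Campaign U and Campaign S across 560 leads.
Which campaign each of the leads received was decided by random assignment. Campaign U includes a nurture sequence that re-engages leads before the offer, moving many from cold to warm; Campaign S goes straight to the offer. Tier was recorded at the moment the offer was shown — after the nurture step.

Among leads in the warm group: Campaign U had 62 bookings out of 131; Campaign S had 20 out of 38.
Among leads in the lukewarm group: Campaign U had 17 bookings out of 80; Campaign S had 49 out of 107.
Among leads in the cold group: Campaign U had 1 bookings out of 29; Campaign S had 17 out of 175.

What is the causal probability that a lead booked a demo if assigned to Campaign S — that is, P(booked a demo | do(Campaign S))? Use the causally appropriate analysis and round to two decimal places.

The stratified and pooled comparisons disagree (Campaign S wins within each engagement tier; Campaign U wins overall), so the answer turns on the causal role of engagement tier.
Engagement tier is recorded after the campaign and is itself shifted by it — it sits on the causal path from campaign to outcome. Conditioning on a mediator would strip out part of the effect we want; the pooled comparison gives the total causal effect.
So P(outcome | do(Campaign S)) is just the pooled rate for Campaign S: 86/320 = 0.269.

0.27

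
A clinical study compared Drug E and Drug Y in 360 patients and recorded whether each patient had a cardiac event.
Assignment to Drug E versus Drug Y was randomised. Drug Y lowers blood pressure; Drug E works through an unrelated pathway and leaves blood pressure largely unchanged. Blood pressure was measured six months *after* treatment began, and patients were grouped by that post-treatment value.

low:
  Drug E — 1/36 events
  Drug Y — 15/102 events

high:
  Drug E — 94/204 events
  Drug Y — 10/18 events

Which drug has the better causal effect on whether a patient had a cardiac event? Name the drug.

Stratifying would compare drugs among patients the drugs themselves sorted into blood pressure groups — a form of selection on an intermediate. The unconditioned pooled rates give the total causal effect.
Pooled: Drug E 39.6% vs Drug Y 20.8%; Drug Y is lower overall.

Drug Y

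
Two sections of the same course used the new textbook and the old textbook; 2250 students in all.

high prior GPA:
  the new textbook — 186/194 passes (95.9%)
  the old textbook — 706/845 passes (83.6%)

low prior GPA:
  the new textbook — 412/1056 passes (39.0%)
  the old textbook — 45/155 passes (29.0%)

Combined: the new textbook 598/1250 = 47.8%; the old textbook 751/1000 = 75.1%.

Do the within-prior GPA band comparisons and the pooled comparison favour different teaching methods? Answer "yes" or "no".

Within each prior GPA band level (high prior GPA 95.9% vs 83.6%; low prior GPA 39.0% vs 29.0%), the new textbook has the higher rate every time. Pooled: 47.8% vs 75.1% — the old textbook has the higher rate overall. The two comparisons disagree.

yes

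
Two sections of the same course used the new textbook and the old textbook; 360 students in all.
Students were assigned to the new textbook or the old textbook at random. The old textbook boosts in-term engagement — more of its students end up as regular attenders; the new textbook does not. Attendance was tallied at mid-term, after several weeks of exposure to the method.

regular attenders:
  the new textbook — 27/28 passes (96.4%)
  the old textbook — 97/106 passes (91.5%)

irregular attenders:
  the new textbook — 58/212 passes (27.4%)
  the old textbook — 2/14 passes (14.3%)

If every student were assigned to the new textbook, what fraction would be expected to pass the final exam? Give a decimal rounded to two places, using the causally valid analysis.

the new textbook is higher inside every mid-term attendance stratum but the old textbook is higher in aggregate. Whether to stratify depends on how mid-term attendance relates to the teaching method.
Mid-term attendance is recorded after the teaching method and is itself shifted by it — it sits on the causal path from teaching method to outcome. Conditioning on a mediator would strip out part of the effect we want; the pooled comparison gives the total causal effect.
So P(outcome | do(the new textbook)) is just the pooled rate for the new textbook: 85/240 = 0.354.

0.35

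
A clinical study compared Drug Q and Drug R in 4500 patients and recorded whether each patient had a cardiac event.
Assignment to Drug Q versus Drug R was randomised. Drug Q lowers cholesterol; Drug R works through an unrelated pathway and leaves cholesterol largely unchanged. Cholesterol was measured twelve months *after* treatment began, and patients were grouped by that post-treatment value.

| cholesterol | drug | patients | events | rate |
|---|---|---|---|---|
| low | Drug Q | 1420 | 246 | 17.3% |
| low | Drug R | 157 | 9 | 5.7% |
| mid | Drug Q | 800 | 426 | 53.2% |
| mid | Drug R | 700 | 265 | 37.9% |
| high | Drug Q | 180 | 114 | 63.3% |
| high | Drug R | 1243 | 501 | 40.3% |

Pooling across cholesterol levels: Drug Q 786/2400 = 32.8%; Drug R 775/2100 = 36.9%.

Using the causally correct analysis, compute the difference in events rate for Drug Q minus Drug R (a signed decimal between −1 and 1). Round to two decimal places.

-0.04

Within every cholesterol level Drug R has the lower rate, yet pooled Drug Q does — Simpson's reversal.
Cholesterol lies on the pathway drug → cholesterol → outcome, so adjusting for it blocks the indirect effect. For the total causal effect of drug, use the unadjusted pooled rates.
The causal difference is the pooled difference: 0.328 − 0.369 = -0.042.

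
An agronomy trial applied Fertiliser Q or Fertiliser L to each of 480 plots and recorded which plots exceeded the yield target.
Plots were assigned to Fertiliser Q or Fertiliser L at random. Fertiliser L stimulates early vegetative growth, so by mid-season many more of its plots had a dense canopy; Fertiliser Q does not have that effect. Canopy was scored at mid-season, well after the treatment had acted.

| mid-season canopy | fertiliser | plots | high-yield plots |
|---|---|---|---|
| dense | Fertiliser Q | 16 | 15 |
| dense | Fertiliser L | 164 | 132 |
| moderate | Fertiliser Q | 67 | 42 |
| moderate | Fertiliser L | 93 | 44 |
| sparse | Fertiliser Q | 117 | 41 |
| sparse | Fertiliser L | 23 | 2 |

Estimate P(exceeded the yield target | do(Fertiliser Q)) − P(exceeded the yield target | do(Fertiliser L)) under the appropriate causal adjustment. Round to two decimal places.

-0.15

The stratified and pooled comparisons disagree (Fertiliser Q wins within each mid-season canopy; Fertiliser L wins overall), so the answer turns on the causal role of mid-season canopy.
Mid-season canopy is recorded after the fertiliser and is itself shifted by it — it sits on the causal path from fertiliser to outcome. Conditioning on a mediator would strip out part of the effect we want; the pooled comparison gives the total causal effect.
The causal difference is the pooled difference: 0.490 − 0.636 = -0.146.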